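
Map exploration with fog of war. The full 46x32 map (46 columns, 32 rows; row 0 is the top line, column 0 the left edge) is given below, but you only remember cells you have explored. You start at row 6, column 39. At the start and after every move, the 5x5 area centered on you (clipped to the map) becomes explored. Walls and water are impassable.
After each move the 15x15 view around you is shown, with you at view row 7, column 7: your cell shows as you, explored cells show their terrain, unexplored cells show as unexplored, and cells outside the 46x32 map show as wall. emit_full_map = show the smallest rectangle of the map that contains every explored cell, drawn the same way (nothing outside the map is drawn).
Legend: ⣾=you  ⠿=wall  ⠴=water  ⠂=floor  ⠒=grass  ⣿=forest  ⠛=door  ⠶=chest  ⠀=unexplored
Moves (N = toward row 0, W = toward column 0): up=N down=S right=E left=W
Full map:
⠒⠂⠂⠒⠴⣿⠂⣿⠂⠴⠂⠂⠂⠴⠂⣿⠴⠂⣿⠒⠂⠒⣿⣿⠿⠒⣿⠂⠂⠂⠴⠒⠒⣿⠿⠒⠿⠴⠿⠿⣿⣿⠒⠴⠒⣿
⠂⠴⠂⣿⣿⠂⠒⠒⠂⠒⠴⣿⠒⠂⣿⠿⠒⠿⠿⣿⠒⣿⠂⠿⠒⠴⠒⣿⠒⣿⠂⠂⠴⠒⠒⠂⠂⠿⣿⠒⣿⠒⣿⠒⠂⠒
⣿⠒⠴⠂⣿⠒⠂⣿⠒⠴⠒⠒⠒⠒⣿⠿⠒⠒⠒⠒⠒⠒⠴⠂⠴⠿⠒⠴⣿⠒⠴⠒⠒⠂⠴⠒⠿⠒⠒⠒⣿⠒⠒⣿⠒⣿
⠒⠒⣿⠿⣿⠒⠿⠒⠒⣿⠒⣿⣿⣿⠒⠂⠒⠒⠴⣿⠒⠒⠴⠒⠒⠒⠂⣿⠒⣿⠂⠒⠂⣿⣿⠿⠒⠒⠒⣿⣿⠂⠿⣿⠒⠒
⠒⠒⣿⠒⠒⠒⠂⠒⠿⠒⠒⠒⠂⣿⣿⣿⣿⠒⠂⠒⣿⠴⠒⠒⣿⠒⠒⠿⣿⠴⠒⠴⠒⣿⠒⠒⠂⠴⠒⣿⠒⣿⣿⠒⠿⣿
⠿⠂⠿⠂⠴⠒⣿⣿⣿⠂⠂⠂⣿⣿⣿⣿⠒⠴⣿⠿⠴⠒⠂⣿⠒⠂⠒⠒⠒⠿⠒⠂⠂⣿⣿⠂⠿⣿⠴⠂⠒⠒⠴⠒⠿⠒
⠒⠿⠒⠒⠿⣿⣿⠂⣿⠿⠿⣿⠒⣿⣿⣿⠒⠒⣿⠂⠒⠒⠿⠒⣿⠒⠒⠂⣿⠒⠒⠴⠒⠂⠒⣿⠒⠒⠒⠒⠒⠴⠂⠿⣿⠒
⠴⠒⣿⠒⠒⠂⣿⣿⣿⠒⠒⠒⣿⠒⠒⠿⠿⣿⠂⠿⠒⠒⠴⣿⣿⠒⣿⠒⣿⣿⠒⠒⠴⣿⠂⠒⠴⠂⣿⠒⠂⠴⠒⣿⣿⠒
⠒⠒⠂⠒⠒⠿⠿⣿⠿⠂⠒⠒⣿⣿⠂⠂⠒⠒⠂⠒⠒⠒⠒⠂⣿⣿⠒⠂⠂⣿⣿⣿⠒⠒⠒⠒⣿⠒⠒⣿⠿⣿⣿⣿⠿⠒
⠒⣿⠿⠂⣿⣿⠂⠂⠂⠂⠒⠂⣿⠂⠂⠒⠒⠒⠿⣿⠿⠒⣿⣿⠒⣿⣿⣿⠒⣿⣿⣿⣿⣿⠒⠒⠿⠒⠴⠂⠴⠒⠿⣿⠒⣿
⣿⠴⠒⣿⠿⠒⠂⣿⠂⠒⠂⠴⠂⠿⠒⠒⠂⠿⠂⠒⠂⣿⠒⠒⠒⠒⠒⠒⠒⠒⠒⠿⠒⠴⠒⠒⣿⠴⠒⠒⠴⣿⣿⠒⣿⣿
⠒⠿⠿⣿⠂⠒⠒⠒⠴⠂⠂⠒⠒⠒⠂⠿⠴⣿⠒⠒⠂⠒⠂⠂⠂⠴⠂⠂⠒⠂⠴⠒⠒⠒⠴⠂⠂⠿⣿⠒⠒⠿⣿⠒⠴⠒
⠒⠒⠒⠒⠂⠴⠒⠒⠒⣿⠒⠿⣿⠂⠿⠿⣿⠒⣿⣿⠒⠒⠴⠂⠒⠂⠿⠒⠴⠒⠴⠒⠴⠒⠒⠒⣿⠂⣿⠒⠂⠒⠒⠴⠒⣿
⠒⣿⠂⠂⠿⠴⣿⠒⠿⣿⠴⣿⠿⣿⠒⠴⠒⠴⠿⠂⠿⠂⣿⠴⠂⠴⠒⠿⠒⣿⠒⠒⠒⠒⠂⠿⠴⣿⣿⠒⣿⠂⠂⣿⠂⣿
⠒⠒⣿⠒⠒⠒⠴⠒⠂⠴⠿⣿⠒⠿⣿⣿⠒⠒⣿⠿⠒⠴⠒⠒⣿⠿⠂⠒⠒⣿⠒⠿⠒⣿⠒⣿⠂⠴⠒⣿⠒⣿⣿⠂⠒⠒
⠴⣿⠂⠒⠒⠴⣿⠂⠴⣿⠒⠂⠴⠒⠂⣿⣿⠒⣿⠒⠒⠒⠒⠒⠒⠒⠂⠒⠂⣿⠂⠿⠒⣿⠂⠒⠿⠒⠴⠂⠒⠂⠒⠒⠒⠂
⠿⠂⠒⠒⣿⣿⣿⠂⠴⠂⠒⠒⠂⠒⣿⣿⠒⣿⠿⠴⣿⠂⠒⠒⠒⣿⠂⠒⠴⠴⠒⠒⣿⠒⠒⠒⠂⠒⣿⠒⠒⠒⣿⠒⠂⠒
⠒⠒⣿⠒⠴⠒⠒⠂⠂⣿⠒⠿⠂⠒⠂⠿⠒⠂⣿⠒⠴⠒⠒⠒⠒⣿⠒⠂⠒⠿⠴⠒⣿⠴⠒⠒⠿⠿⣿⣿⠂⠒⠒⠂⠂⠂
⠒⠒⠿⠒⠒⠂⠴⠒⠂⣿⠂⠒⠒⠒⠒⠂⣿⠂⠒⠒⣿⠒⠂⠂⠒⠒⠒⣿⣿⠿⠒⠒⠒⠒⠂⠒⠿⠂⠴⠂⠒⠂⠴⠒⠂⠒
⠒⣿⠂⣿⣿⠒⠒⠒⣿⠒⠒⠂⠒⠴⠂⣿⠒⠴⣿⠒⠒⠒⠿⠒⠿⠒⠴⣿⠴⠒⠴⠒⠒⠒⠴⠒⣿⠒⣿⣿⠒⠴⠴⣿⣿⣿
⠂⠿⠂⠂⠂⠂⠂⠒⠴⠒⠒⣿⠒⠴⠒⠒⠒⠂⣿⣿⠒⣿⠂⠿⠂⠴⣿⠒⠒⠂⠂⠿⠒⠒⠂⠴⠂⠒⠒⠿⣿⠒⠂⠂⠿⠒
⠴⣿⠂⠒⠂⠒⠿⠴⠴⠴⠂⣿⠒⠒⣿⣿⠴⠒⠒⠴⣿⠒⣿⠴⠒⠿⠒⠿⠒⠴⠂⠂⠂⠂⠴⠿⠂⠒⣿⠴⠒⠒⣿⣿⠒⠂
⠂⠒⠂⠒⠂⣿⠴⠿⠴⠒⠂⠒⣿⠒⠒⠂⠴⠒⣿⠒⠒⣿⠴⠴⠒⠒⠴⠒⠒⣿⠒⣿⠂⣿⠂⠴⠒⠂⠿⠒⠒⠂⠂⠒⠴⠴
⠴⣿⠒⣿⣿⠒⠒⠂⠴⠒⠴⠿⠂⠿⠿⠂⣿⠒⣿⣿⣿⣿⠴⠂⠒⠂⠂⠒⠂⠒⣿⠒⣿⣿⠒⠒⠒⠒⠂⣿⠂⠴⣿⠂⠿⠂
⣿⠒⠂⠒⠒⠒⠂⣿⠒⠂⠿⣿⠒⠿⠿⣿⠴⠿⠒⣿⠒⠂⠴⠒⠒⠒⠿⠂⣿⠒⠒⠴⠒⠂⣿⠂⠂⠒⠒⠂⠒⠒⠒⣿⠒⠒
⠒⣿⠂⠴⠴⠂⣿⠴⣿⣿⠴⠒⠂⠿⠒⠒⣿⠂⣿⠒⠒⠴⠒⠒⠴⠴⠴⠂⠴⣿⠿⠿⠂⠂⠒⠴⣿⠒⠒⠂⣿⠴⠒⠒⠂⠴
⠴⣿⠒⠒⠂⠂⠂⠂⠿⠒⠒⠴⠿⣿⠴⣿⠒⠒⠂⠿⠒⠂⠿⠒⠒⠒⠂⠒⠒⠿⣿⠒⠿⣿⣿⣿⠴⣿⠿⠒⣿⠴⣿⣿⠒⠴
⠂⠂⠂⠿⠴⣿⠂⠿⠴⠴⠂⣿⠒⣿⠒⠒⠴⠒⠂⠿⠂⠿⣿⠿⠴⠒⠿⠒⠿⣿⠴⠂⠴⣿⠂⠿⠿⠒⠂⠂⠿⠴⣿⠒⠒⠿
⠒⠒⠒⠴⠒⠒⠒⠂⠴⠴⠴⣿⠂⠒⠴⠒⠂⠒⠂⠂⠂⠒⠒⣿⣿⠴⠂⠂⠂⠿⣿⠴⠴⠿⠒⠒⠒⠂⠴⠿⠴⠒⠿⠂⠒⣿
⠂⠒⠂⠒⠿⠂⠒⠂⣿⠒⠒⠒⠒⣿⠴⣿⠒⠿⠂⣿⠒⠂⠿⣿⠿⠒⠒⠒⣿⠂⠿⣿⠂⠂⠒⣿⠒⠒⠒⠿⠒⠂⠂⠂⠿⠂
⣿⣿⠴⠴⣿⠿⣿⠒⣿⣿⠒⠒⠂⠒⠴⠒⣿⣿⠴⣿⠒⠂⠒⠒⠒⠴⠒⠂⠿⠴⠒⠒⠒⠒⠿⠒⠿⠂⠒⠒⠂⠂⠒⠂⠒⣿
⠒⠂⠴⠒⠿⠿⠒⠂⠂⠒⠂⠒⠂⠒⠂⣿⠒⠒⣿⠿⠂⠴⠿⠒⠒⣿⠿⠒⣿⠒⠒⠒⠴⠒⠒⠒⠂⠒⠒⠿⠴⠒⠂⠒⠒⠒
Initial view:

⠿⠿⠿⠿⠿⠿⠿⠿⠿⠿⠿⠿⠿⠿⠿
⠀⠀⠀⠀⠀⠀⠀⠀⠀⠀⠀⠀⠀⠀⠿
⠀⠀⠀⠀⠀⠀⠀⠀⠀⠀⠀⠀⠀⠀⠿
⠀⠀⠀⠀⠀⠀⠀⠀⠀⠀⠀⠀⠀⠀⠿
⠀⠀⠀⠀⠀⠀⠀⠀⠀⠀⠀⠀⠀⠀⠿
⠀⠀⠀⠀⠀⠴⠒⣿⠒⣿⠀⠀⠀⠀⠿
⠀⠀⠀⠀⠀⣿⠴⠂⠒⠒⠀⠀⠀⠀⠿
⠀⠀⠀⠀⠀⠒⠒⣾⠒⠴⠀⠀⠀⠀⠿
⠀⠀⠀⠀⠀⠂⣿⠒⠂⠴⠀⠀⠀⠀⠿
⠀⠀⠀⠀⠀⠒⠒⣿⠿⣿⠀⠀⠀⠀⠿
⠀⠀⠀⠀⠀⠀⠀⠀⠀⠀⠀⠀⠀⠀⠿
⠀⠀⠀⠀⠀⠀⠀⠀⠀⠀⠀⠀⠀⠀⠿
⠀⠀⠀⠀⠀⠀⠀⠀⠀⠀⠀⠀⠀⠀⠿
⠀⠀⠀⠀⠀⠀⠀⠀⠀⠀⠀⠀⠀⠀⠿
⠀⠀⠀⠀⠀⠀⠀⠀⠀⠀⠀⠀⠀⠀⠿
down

⠀⠀⠀⠀⠀⠀⠀⠀⠀⠀⠀⠀⠀⠀⠿
⠀⠀⠀⠀⠀⠀⠀⠀⠀⠀⠀⠀⠀⠀⠿
⠀⠀⠀⠀⠀⠀⠀⠀⠀⠀⠀⠀⠀⠀⠿
⠀⠀⠀⠀⠀⠀⠀⠀⠀⠀⠀⠀⠀⠀⠿
⠀⠀⠀⠀⠀⠴⠒⣿⠒⣿⠀⠀⠀⠀⠿
⠀⠀⠀⠀⠀⣿⠴⠂⠒⠒⠀⠀⠀⠀⠿
⠀⠀⠀⠀⠀⠒⠒⠒⠒⠴⠀⠀⠀⠀⠿
⠀⠀⠀⠀⠀⠂⣿⣾⠂⠴⠀⠀⠀⠀⠿
⠀⠀⠀⠀⠀⠒⠒⣿⠿⣿⠀⠀⠀⠀⠿
⠀⠀⠀⠀⠀⠒⠴⠂⠴⠒⠀⠀⠀⠀⠿
⠀⠀⠀⠀⠀⠀⠀⠀⠀⠀⠀⠀⠀⠀⠿
⠀⠀⠀⠀⠀⠀⠀⠀⠀⠀⠀⠀⠀⠀⠿
⠀⠀⠀⠀⠀⠀⠀⠀⠀⠀⠀⠀⠀⠀⠿
⠀⠀⠀⠀⠀⠀⠀⠀⠀⠀⠀⠀⠀⠀⠿
⠀⠀⠀⠀⠀⠀⠀⠀⠀⠀⠀⠀⠀⠀⠿

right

⠀⠀⠀⠀⠀⠀⠀⠀⠀⠀⠀⠀⠀⠿⠿
⠀⠀⠀⠀⠀⠀⠀⠀⠀⠀⠀⠀⠀⠿⠿
⠀⠀⠀⠀⠀⠀⠀⠀⠀⠀⠀⠀⠀⠿⠿
⠀⠀⠀⠀⠀⠀⠀⠀⠀⠀⠀⠀⠀⠿⠿
⠀⠀⠀⠀⠴⠒⣿⠒⣿⠀⠀⠀⠀⠿⠿
⠀⠀⠀⠀⣿⠴⠂⠒⠒⠴⠀⠀⠀⠿⠿
⠀⠀⠀⠀⠒⠒⠒⠒⠴⠂⠀⠀⠀⠿⠿
⠀⠀⠀⠀⠂⣿⠒⣾⠴⠒⠀⠀⠀⠿⠿
⠀⠀⠀⠀⠒⠒⣿⠿⣿⣿⠀⠀⠀⠿⠿
⠀⠀⠀⠀⠒⠴⠂⠴⠒⠿⠀⠀⠀⠿⠿
⠀⠀⠀⠀⠀⠀⠀⠀⠀⠀⠀⠀⠀⠿⠿
⠀⠀⠀⠀⠀⠀⠀⠀⠀⠀⠀⠀⠀⠿⠿
⠀⠀⠀⠀⠀⠀⠀⠀⠀⠀⠀⠀⠀⠿⠿
⠀⠀⠀⠀⠀⠀⠀⠀⠀⠀⠀⠀⠀⠿⠿
⠀⠀⠀⠀⠀⠀⠀⠀⠀⠀⠀⠀⠀⠿⠿

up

⠿⠿⠿⠿⠿⠿⠿⠿⠿⠿⠿⠿⠿⠿⠿
⠀⠀⠀⠀⠀⠀⠀⠀⠀⠀⠀⠀⠀⠿⠿
⠀⠀⠀⠀⠀⠀⠀⠀⠀⠀⠀⠀⠀⠿⠿
⠀⠀⠀⠀⠀⠀⠀⠀⠀⠀⠀⠀⠀⠿⠿
⠀⠀⠀⠀⠀⠀⠀⠀⠀⠀⠀⠀⠀⠿⠿
⠀⠀⠀⠀⠴⠒⣿⠒⣿⣿⠀⠀⠀⠿⠿
⠀⠀⠀⠀⣿⠴⠂⠒⠒⠴⠀⠀⠀⠿⠿
⠀⠀⠀⠀⠒⠒⠒⣾⠴⠂⠀⠀⠀⠿⠿
⠀⠀⠀⠀⠂⣿⠒⠂⠴⠒⠀⠀⠀⠿⠿
⠀⠀⠀⠀⠒⠒⣿⠿⣿⣿⠀⠀⠀⠿⠿
⠀⠀⠀⠀⠒⠴⠂⠴⠒⠿⠀⠀⠀⠿⠿
⠀⠀⠀⠀⠀⠀⠀⠀⠀⠀⠀⠀⠀⠿⠿
⠀⠀⠀⠀⠀⠀⠀⠀⠀⠀⠀⠀⠀⠿⠿
⠀⠀⠀⠀⠀⠀⠀⠀⠀⠀⠀⠀⠀⠿⠿
⠀⠀⠀⠀⠀⠀⠀⠀⠀⠀⠀⠀⠀⠿⠿

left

⠿⠿⠿⠿⠿⠿⠿⠿⠿⠿⠿⠿⠿⠿⠿
⠀⠀⠀⠀⠀⠀⠀⠀⠀⠀⠀⠀⠀⠀⠿
⠀⠀⠀⠀⠀⠀⠀⠀⠀⠀⠀⠀⠀⠀⠿
⠀⠀⠀⠀⠀⠀⠀⠀⠀⠀⠀⠀⠀⠀⠿
⠀⠀⠀⠀⠀⠀⠀⠀⠀⠀⠀⠀⠀⠀⠿
⠀⠀⠀⠀⠀⠴⠒⣿⠒⣿⣿⠀⠀⠀⠿
⠀⠀⠀⠀⠀⣿⠴⠂⠒⠒⠴⠀⠀⠀⠿
⠀⠀⠀⠀⠀⠒⠒⣾⠒⠴⠂⠀⠀⠀⠿
⠀⠀⠀⠀⠀⠂⣿⠒⠂⠴⠒⠀⠀⠀⠿
⠀⠀⠀⠀⠀⠒⠒⣿⠿⣿⣿⠀⠀⠀⠿
⠀⠀⠀⠀⠀⠒⠴⠂⠴⠒⠿⠀⠀⠀⠿
⠀⠀⠀⠀⠀⠀⠀⠀⠀⠀⠀⠀⠀⠀⠿
⠀⠀⠀⠀⠀⠀⠀⠀⠀⠀⠀⠀⠀⠀⠿
⠀⠀⠀⠀⠀⠀⠀⠀⠀⠀⠀⠀⠀⠀⠿
⠀⠀⠀⠀⠀⠀⠀⠀⠀⠀⠀⠀⠀⠀⠿

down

⠀⠀⠀⠀⠀⠀⠀⠀⠀⠀⠀⠀⠀⠀⠿
⠀⠀⠀⠀⠀⠀⠀⠀⠀⠀⠀⠀⠀⠀⠿
⠀⠀⠀⠀⠀⠀⠀⠀⠀⠀⠀⠀⠀⠀⠿
⠀⠀⠀⠀⠀⠀⠀⠀⠀⠀⠀⠀⠀⠀⠿
⠀⠀⠀⠀⠀⠴⠒⣿⠒⣿⣿⠀⠀⠀⠿
⠀⠀⠀⠀⠀⣿⠴⠂⠒⠒⠴⠀⠀⠀⠿
⠀⠀⠀⠀⠀⠒⠒⠒⠒⠴⠂⠀⠀⠀⠿
⠀⠀⠀⠀⠀⠂⣿⣾⠂⠴⠒⠀⠀⠀⠿
⠀⠀⠀⠀⠀⠒⠒⣿⠿⣿⣿⠀⠀⠀⠿
⠀⠀⠀⠀⠀⠒⠴⠂⠴⠒⠿⠀⠀⠀⠿
⠀⠀⠀⠀⠀⠀⠀⠀⠀⠀⠀⠀⠀⠀⠿
⠀⠀⠀⠀⠀⠀⠀⠀⠀⠀⠀⠀⠀⠀⠿
⠀⠀⠀⠀⠀⠀⠀⠀⠀⠀⠀⠀⠀⠀⠿
⠀⠀⠀⠀⠀⠀⠀⠀⠀⠀⠀⠀⠀⠀⠿
⠀⠀⠀⠀⠀⠀⠀⠀⠀⠀⠀⠀⠀⠀⠿

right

⠀⠀⠀⠀⠀⠀⠀⠀⠀⠀⠀⠀⠀⠿⠿
⠀⠀⠀⠀⠀⠀⠀⠀⠀⠀⠀⠀⠀⠿⠿
⠀⠀⠀⠀⠀⠀⠀⠀⠀⠀⠀⠀⠀⠿⠿
⠀⠀⠀⠀⠀⠀⠀⠀⠀⠀⠀⠀⠀⠿⠿
⠀⠀⠀⠀⠴⠒⣿⠒⣿⣿⠀⠀⠀⠿⠿
⠀⠀⠀⠀⣿⠴⠂⠒⠒⠴⠀⠀⠀⠿⠿
⠀⠀⠀⠀⠒⠒⠒⠒⠴⠂⠀⠀⠀⠿⠿
⠀⠀⠀⠀⠂⣿⠒⣾⠴⠒⠀⠀⠀⠿⠿
⠀⠀⠀⠀⠒⠒⣿⠿⣿⣿⠀⠀⠀⠿⠿
⠀⠀⠀⠀⠒⠴⠂⠴⠒⠿⠀⠀⠀⠿⠿
⠀⠀⠀⠀⠀⠀⠀⠀⠀⠀⠀⠀⠀⠿⠿
⠀⠀⠀⠀⠀⠀⠀⠀⠀⠀⠀⠀⠀⠿⠿
⠀⠀⠀⠀⠀⠀⠀⠀⠀⠀⠀⠀⠀⠿⠿
⠀⠀⠀⠀⠀⠀⠀⠀⠀⠀⠀⠀⠀⠿⠿
⠀⠀⠀⠀⠀⠀⠀⠀⠀⠀⠀⠀⠀⠿⠿

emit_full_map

⠴⠒⣿⠒⣿⣿
⣿⠴⠂⠒⠒⠴
⠒⠒⠒⠒⠴⠂
⠂⣿⠒⣾⠴⠒
⠒⠒⣿⠿⣿⣿
⠒⠴⠂⠴⠒⠿

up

⠿⠿⠿⠿⠿⠿⠿⠿⠿⠿⠿⠿⠿⠿⠿
⠀⠀⠀⠀⠀⠀⠀⠀⠀⠀⠀⠀⠀⠿⠿
⠀⠀⠀⠀⠀⠀⠀⠀⠀⠀⠀⠀⠀⠿⠿
⠀⠀⠀⠀⠀⠀⠀⠀⠀⠀⠀⠀⠀⠿⠿
⠀⠀⠀⠀⠀⠀⠀⠀⠀⠀⠀⠀⠀⠿⠿
⠀⠀⠀⠀⠴⠒⣿⠒⣿⣿⠀⠀⠀⠿⠿
⠀⠀⠀⠀⣿⠴⠂⠒⠒⠴⠀⠀⠀⠿⠿
⠀⠀⠀⠀⠒⠒⠒⣾⠴⠂⠀⠀⠀⠿⠿
⠀⠀⠀⠀⠂⣿⠒⠂⠴⠒⠀⠀⠀⠿⠿
⠀⠀⠀⠀⠒⠒⣿⠿⣿⣿⠀⠀⠀⠿⠿
⠀⠀⠀⠀⠒⠴⠂⠴⠒⠿⠀⠀⠀⠿⠿
⠀⠀⠀⠀⠀⠀⠀⠀⠀⠀⠀⠀⠀⠿⠿
⠀⠀⠀⠀⠀⠀⠀⠀⠀⠀⠀⠀⠀⠿⠿
⠀⠀⠀⠀⠀⠀⠀⠀⠀⠀⠀⠀⠀⠿⠿
⠀⠀⠀⠀⠀⠀⠀⠀⠀⠀⠀⠀⠀⠿⠿

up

⠿⠿⠿⠿⠿⠿⠿⠿⠿⠿⠿⠿⠿⠿⠿
⠿⠿⠿⠿⠿⠿⠿⠿⠿⠿⠿⠿⠿⠿⠿
⠀⠀⠀⠀⠀⠀⠀⠀⠀⠀⠀⠀⠀⠿⠿
⠀⠀⠀⠀⠀⠀⠀⠀⠀⠀⠀⠀⠀⠿⠿
⠀⠀⠀⠀⠀⠀⠀⠀⠀⠀⠀⠀⠀⠿⠿
⠀⠀⠀⠀⠀⠒⣿⣿⠂⠿⠀⠀⠀⠿⠿
⠀⠀⠀⠀⠴⠒⣿⠒⣿⣿⠀⠀⠀⠿⠿
⠀⠀⠀⠀⣿⠴⠂⣾⠒⠴⠀⠀⠀⠿⠿
⠀⠀⠀⠀⠒⠒⠒⠒⠴⠂⠀⠀⠀⠿⠿
⠀⠀⠀⠀⠂⣿⠒⠂⠴⠒⠀⠀⠀⠿⠿
⠀⠀⠀⠀⠒⠒⣿⠿⣿⣿⠀⠀⠀⠿⠿
⠀⠀⠀⠀⠒⠴⠂⠴⠒⠿⠀⠀⠀⠿⠿
⠀⠀⠀⠀⠀⠀⠀⠀⠀⠀⠀⠀⠀⠿⠿
⠀⠀⠀⠀⠀⠀⠀⠀⠀⠀⠀⠀⠀⠿⠿
⠀⠀⠀⠀⠀⠀⠀⠀⠀⠀⠀⠀⠀⠿⠿

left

⠿⠿⠿⠿⠿⠿⠿⠿⠿⠿⠿⠿⠿⠿⠿
⠿⠿⠿⠿⠿⠿⠿⠿⠿⠿⠿⠿⠿⠿⠿
⠀⠀⠀⠀⠀⠀⠀⠀⠀⠀⠀⠀⠀⠀⠿
⠀⠀⠀⠀⠀⠀⠀⠀⠀⠀⠀⠀⠀⠀⠿
⠀⠀⠀⠀⠀⠀⠀⠀⠀⠀⠀⠀⠀⠀⠿
⠀⠀⠀⠀⠀⠒⠒⣿⣿⠂⠿⠀⠀⠀⠿
⠀⠀⠀⠀⠀⠴⠒⣿⠒⣿⣿⠀⠀⠀⠿
⠀⠀⠀⠀⠀⣿⠴⣾⠒⠒⠴⠀⠀⠀⠿
⠀⠀⠀⠀⠀⠒⠒⠒⠒⠴⠂⠀⠀⠀⠿
⠀⠀⠀⠀⠀⠂⣿⠒⠂⠴⠒⠀⠀⠀⠿
⠀⠀⠀⠀⠀⠒⠒⣿⠿⣿⣿⠀⠀⠀⠿
⠀⠀⠀⠀⠀⠒⠴⠂⠴⠒⠿⠀⠀⠀⠿
⠀⠀⠀⠀⠀⠀⠀⠀⠀⠀⠀⠀⠀⠀⠿
⠀⠀⠀⠀⠀⠀⠀⠀⠀⠀⠀⠀⠀⠀⠿
⠀⠀⠀⠀⠀⠀⠀⠀⠀⠀⠀⠀⠀⠀⠿

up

⠿⠿⠿⠿⠿⠿⠿⠿⠿⠿⠿⠿⠿⠿⠿
⠿⠿⠿⠿⠿⠿⠿⠿⠿⠿⠿⠿⠿⠿⠿
⠿⠿⠿⠿⠿⠿⠿⠿⠿⠿⠿⠿⠿⠿⠿
⠀⠀⠀⠀⠀⠀⠀⠀⠀⠀⠀⠀⠀⠀⠿
⠀⠀⠀⠀⠀⠀⠀⠀⠀⠀⠀⠀⠀⠀⠿
⠀⠀⠀⠀⠀⠒⠒⠒⣿⠒⠀⠀⠀⠀⠿
⠀⠀⠀⠀⠀⠒⠒⣿⣿⠂⠿⠀⠀⠀⠿
⠀⠀⠀⠀⠀⠴⠒⣾⠒⣿⣿⠀⠀⠀⠿
⠀⠀⠀⠀⠀⣿⠴⠂⠒⠒⠴⠀⠀⠀⠿
⠀⠀⠀⠀⠀⠒⠒⠒⠒⠴⠂⠀⠀⠀⠿
⠀⠀⠀⠀⠀⠂⣿⠒⠂⠴⠒⠀⠀⠀⠿
⠀⠀⠀⠀⠀⠒⠒⣿⠿⣿⣿⠀⠀⠀⠿
⠀⠀⠀⠀⠀⠒⠴⠂⠴⠒⠿⠀⠀⠀⠿
⠀⠀⠀⠀⠀⠀⠀⠀⠀⠀⠀⠀⠀⠀⠿
⠀⠀⠀⠀⠀⠀⠀⠀⠀⠀⠀⠀⠀⠀⠿

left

⠿⠿⠿⠿⠿⠿⠿⠿⠿⠿⠿⠿⠿⠿⠿
⠿⠿⠿⠿⠿⠿⠿⠿⠿⠿⠿⠿⠿⠿⠿
⠿⠿⠿⠿⠿⠿⠿⠿⠿⠿⠿⠿⠿⠿⠿
⠀⠀⠀⠀⠀⠀⠀⠀⠀⠀⠀⠀⠀⠀⠀
⠀⠀⠀⠀⠀⠀⠀⠀⠀⠀⠀⠀⠀⠀⠀
⠀⠀⠀⠀⠀⠿⠒⠒⠒⣿⠒⠀⠀⠀⠀
⠀⠀⠀⠀⠀⠒⠒⠒⣿⣿⠂⠿⠀⠀⠀
⠀⠀⠀⠀⠀⠂⠴⣾⣿⠒⣿⣿⠀⠀⠀
⠀⠀⠀⠀⠀⠿⣿⠴⠂⠒⠒⠴⠀⠀⠀
⠀⠀⠀⠀⠀⠒⠒⠒⠒⠒⠴⠂⠀⠀⠀
⠀⠀⠀⠀⠀⠀⠂⣿⠒⠂⠴⠒⠀⠀⠀
⠀⠀⠀⠀⠀⠀⠒⠒⣿⠿⣿⣿⠀⠀⠀
⠀⠀⠀⠀⠀⠀⠒⠴⠂⠴⠒⠿⠀⠀⠀
⠀⠀⠀⠀⠀⠀⠀⠀⠀⠀⠀⠀⠀⠀⠀
⠀⠀⠀⠀⠀⠀⠀⠀⠀⠀⠀⠀⠀⠀⠀

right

⠿⠿⠿⠿⠿⠿⠿⠿⠿⠿⠿⠿⠿⠿⠿
⠿⠿⠿⠿⠿⠿⠿⠿⠿⠿⠿⠿⠿⠿⠿
⠿⠿⠿⠿⠿⠿⠿⠿⠿⠿⠿⠿⠿⠿⠿
⠀⠀⠀⠀⠀⠀⠀⠀⠀⠀⠀⠀⠀⠀⠿
⠀⠀⠀⠀⠀⠀⠀⠀⠀⠀⠀⠀⠀⠀⠿
⠀⠀⠀⠀⠿⠒⠒⠒⣿⠒⠀⠀⠀⠀⠿
⠀⠀⠀⠀⠒⠒⠒⣿⣿⠂⠿⠀⠀⠀⠿
⠀⠀⠀⠀⠂⠴⠒⣾⠒⣿⣿⠀⠀⠀⠿
⠀⠀⠀⠀⠿⣿⠴⠂⠒⠒⠴⠀⠀⠀⠿
⠀⠀⠀⠀⠒⠒⠒⠒⠒⠴⠂⠀⠀⠀⠿
⠀⠀⠀⠀⠀⠂⣿⠒⠂⠴⠒⠀⠀⠀⠿
⠀⠀⠀⠀⠀⠒⠒⣿⠿⣿⣿⠀⠀⠀⠿
⠀⠀⠀⠀⠀⠒⠴⠂⠴⠒⠿⠀⠀⠀⠿
⠀⠀⠀⠀⠀⠀⠀⠀⠀⠀⠀⠀⠀⠀⠿
⠀⠀⠀⠀⠀⠀⠀⠀⠀⠀⠀⠀⠀⠀⠿

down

⠿⠿⠿⠿⠿⠿⠿⠿⠿⠿⠿⠿⠿⠿⠿
⠿⠿⠿⠿⠿⠿⠿⠿⠿⠿⠿⠿⠿⠿⠿
⠀⠀⠀⠀⠀⠀⠀⠀⠀⠀⠀⠀⠀⠀⠿
⠀⠀⠀⠀⠀⠀⠀⠀⠀⠀⠀⠀⠀⠀⠿
⠀⠀⠀⠀⠿⠒⠒⠒⣿⠒⠀⠀⠀⠀⠿
⠀⠀⠀⠀⠒⠒⠒⣿⣿⠂⠿⠀⠀⠀⠿
⠀⠀⠀⠀⠂⠴⠒⣿⠒⣿⣿⠀⠀⠀⠿
⠀⠀⠀⠀⠿⣿⠴⣾⠒⠒⠴⠀⠀⠀⠿
⠀⠀⠀⠀⠒⠒⠒⠒⠒⠴⠂⠀⠀⠀⠿
⠀⠀⠀⠀⠀⠂⣿⠒⠂⠴⠒⠀⠀⠀⠿
⠀⠀⠀⠀⠀⠒⠒⣿⠿⣿⣿⠀⠀⠀⠿
⠀⠀⠀⠀⠀⠒⠴⠂⠴⠒⠿⠀⠀⠀⠿
⠀⠀⠀⠀⠀⠀⠀⠀⠀⠀⠀⠀⠀⠀⠿
⠀⠀⠀⠀⠀⠀⠀⠀⠀⠀⠀⠀⠀⠀⠿
⠀⠀⠀⠀⠀⠀⠀⠀⠀⠀⠀⠀⠀⠀⠿

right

⠿⠿⠿⠿⠿⠿⠿⠿⠿⠿⠿⠿⠿⠿⠿
⠿⠿⠿⠿⠿⠿⠿⠿⠿⠿⠿⠿⠿⠿⠿
⠀⠀⠀⠀⠀⠀⠀⠀⠀⠀⠀⠀⠀⠿⠿
⠀⠀⠀⠀⠀⠀⠀⠀⠀⠀⠀⠀⠀⠿⠿
⠀⠀⠀⠿⠒⠒⠒⣿⠒⠀⠀⠀⠀⠿⠿
⠀⠀⠀⠒⠒⠒⣿⣿⠂⠿⠀⠀⠀⠿⠿
⠀⠀⠀⠂⠴⠒⣿⠒⣿⣿⠀⠀⠀⠿⠿
⠀⠀⠀⠿⣿⠴⠂⣾⠒⠴⠀⠀⠀⠿⠿
⠀⠀⠀⠒⠒⠒⠒⠒⠴⠂⠀⠀⠀⠿⠿
⠀⠀⠀⠀⠂⣿⠒⠂⠴⠒⠀⠀⠀⠿⠿
⠀⠀⠀⠀⠒⠒⣿⠿⣿⣿⠀⠀⠀⠿⠿
⠀⠀⠀⠀⠒⠴⠂⠴⠒⠿⠀⠀⠀⠿⠿
⠀⠀⠀⠀⠀⠀⠀⠀⠀⠀⠀⠀⠀⠿⠿
⠀⠀⠀⠀⠀⠀⠀⠀⠀⠀⠀⠀⠀⠿⠿
⠀⠀⠀⠀⠀⠀⠀⠀⠀⠀⠀⠀⠀⠿⠿

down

⠿⠿⠿⠿⠿⠿⠿⠿⠿⠿⠿⠿⠿⠿⠿
⠀⠀⠀⠀⠀⠀⠀⠀⠀⠀⠀⠀⠀⠿⠿
⠀⠀⠀⠀⠀⠀⠀⠀⠀⠀⠀⠀⠀⠿⠿
⠀⠀⠀⠿⠒⠒⠒⣿⠒⠀⠀⠀⠀⠿⠿
⠀⠀⠀⠒⠒⠒⣿⣿⠂⠿⠀⠀⠀⠿⠿
⠀⠀⠀⠂⠴⠒⣿⠒⣿⣿⠀⠀⠀⠿⠿
⠀⠀⠀⠿⣿⠴⠂⠒⠒⠴⠀⠀⠀⠿⠿
⠀⠀⠀⠒⠒⠒⠒⣾⠴⠂⠀⠀⠀⠿⠿
⠀⠀⠀⠀⠂⣿⠒⠂⠴⠒⠀⠀⠀⠿⠿
⠀⠀⠀⠀⠒⠒⣿⠿⣿⣿⠀⠀⠀⠿⠿
⠀⠀⠀⠀⠒⠴⠂⠴⠒⠿⠀⠀⠀⠿⠿
⠀⠀⠀⠀⠀⠀⠀⠀⠀⠀⠀⠀⠀⠿⠿
⠀⠀⠀⠀⠀⠀⠀⠀⠀⠀⠀⠀⠀⠿⠿
⠀⠀⠀⠀⠀⠀⠀⠀⠀⠀⠀⠀⠀⠿⠿
⠀⠀⠀⠀⠀⠀⠀⠀⠀⠀⠀⠀⠀⠿⠿

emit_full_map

⠿⠒⠒⠒⣿⠒⠀
⠒⠒⠒⣿⣿⠂⠿
⠂⠴⠒⣿⠒⣿⣿
⠿⣿⠴⠂⠒⠒⠴
⠒⠒⠒⠒⣾⠴⠂
⠀⠂⣿⠒⠂⠴⠒
⠀⠒⠒⣿⠿⣿⣿
⠀⠒⠴⠂⠴⠒⠿


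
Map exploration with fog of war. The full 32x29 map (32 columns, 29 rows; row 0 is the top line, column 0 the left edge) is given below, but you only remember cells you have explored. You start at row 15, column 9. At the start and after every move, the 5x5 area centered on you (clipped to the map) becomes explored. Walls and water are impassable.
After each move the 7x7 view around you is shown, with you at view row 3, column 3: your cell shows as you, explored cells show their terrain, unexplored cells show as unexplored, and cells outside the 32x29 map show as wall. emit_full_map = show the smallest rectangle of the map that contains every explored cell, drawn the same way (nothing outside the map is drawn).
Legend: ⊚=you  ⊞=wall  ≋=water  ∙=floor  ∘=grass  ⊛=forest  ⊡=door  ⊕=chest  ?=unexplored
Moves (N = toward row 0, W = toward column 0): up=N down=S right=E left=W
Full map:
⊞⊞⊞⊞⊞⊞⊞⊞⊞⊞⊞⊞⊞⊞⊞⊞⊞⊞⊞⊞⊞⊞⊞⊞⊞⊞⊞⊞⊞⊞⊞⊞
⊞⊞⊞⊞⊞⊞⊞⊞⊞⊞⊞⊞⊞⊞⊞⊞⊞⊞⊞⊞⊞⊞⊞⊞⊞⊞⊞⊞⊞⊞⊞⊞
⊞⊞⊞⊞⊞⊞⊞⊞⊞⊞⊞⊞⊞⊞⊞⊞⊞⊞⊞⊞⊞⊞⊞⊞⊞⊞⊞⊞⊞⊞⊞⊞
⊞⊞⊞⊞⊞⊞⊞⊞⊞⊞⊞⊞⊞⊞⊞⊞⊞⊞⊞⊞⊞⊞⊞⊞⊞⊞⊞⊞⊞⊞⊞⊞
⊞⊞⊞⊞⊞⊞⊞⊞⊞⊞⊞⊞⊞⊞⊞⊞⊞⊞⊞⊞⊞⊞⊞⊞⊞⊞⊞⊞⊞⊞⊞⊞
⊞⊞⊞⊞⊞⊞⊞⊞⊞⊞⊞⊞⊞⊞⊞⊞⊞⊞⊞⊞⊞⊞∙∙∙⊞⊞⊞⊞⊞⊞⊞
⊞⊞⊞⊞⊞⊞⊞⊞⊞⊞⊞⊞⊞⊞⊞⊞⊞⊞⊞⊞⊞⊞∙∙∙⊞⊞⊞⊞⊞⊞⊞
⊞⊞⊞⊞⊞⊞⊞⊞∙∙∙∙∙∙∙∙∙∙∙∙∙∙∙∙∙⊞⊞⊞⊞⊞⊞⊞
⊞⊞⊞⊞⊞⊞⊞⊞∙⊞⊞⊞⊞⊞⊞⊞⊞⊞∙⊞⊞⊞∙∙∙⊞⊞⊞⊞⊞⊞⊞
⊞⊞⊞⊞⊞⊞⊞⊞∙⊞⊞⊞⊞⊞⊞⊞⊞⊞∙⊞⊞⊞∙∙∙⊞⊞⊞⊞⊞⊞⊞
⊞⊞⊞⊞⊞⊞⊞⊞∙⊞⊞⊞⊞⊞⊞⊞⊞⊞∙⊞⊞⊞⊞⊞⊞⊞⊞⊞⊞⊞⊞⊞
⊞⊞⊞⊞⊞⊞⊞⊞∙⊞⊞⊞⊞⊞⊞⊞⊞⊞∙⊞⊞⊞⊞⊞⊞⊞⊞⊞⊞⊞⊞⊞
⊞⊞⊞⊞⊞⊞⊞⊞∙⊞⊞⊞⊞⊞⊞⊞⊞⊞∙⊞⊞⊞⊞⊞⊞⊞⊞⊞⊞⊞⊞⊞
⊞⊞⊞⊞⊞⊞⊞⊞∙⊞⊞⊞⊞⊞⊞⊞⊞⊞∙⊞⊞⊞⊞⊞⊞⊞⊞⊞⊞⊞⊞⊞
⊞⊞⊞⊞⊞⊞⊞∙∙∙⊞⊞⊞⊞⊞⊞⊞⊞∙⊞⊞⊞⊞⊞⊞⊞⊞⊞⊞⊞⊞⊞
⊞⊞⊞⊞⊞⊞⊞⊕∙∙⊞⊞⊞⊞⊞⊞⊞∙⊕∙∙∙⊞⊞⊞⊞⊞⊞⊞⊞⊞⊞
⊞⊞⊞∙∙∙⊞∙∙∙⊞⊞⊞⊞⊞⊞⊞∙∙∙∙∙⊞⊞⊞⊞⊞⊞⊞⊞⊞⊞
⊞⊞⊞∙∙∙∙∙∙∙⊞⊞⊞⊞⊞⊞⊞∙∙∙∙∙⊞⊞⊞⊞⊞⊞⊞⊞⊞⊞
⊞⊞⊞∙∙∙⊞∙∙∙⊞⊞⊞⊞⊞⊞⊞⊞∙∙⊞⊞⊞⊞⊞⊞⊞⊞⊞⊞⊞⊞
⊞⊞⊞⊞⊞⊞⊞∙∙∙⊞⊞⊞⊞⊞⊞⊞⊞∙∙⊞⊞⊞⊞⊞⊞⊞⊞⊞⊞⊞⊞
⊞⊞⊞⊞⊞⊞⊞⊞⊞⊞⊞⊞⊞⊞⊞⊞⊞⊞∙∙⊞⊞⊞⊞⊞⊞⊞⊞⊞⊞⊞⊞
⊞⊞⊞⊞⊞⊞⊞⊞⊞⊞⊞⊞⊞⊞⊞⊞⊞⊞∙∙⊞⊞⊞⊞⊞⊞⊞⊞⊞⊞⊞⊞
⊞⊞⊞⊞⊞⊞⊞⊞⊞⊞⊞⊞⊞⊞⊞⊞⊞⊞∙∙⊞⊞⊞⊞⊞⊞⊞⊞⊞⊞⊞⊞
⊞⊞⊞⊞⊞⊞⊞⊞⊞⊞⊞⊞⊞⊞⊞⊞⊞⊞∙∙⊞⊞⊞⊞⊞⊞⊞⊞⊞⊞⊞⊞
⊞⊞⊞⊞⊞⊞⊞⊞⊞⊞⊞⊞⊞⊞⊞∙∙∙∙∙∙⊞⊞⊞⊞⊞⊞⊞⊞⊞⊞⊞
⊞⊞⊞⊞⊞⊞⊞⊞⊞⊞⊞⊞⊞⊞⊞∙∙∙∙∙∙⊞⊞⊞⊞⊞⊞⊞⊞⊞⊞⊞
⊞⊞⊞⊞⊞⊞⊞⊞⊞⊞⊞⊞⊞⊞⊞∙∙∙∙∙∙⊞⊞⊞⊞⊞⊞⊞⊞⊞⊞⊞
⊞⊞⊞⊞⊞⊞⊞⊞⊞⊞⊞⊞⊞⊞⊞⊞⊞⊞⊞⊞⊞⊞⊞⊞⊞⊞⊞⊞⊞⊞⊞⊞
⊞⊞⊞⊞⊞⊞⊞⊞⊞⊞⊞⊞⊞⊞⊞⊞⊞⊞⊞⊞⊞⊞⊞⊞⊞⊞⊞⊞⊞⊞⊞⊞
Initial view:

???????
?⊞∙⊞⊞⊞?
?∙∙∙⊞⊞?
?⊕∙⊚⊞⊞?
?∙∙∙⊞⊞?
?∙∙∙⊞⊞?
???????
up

???????
?⊞∙⊞⊞⊞?
?⊞∙⊞⊞⊞?
?∙∙⊚⊞⊞?
?⊕∙∙⊞⊞?
?∙∙∙⊞⊞?
?∙∙∙⊞⊞?

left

???????
?⊞⊞∙⊞⊞⊞
?⊞⊞∙⊞⊞⊞
?⊞∙⊚∙⊞⊞
?⊞⊕∙∙⊞⊞
?⊞∙∙∙⊞⊞
??∙∙∙⊞⊞

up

???????
?⊞⊞∙⊞⊞?
?⊞⊞∙⊞⊞⊞
?⊞⊞⊚⊞⊞⊞
?⊞∙∙∙⊞⊞
?⊞⊕∙∙⊞⊞
?⊞∙∙∙⊞⊞

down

?⊞⊞∙⊞⊞?
?⊞⊞∙⊞⊞⊞
?⊞⊞∙⊞⊞⊞
?⊞∙⊚∙⊞⊞
?⊞⊕∙∙⊞⊞
?⊞∙∙∙⊞⊞
??∙∙∙⊞⊞

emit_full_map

⊞⊞∙⊞⊞?
⊞⊞∙⊞⊞⊞
⊞⊞∙⊞⊞⊞
⊞∙⊚∙⊞⊞
⊞⊕∙∙⊞⊞
⊞∙∙∙⊞⊞
?∙∙∙⊞⊞

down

?⊞⊞∙⊞⊞⊞
?⊞⊞∙⊞⊞⊞
?⊞∙∙∙⊞⊞
?⊞⊕⊚∙⊞⊞
?⊞∙∙∙⊞⊞
?∙∙∙∙⊞⊞
???????

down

?⊞⊞∙⊞⊞⊞
?⊞∙∙∙⊞⊞
?⊞⊕∙∙⊞⊞
?⊞∙⊚∙⊞⊞
?∙∙∙∙⊞⊞
?⊞∙∙∙⊞?
???????

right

⊞⊞∙⊞⊞⊞?
⊞∙∙∙⊞⊞?
⊞⊕∙∙⊞⊞?
⊞∙∙⊚⊞⊞?
∙∙∙∙⊞⊞?
⊞∙∙∙⊞⊞?
???????

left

?⊞⊞∙⊞⊞⊞
?⊞∙∙∙⊞⊞
?⊞⊕∙∙⊞⊞
?⊞∙⊚∙⊞⊞
?∙∙∙∙⊞⊞
?⊞∙∙∙⊞⊞
???????

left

??⊞⊞∙⊞⊞
?⊞⊞∙∙∙⊞
?⊞⊞⊕∙∙⊞
?∙⊞⊚∙∙⊞
?∙∙∙∙∙⊞
?∙⊞∙∙∙⊞
???????

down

?⊞⊞∙∙∙⊞
?⊞⊞⊕∙∙⊞
?∙⊞∙∙∙⊞
?∙∙⊚∙∙⊞
?∙⊞∙∙∙⊞
?⊞⊞∙∙∙?
???????

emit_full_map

?⊞⊞∙⊞⊞?
?⊞⊞∙⊞⊞⊞
?⊞⊞∙⊞⊞⊞
⊞⊞∙∙∙⊞⊞
⊞⊞⊕∙∙⊞⊞
∙⊞∙∙∙⊞⊞
∙∙⊚∙∙⊞⊞
∙⊞∙∙∙⊞⊞
⊞⊞∙∙∙??

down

?⊞⊞⊕∙∙⊞
?∙⊞∙∙∙⊞
?∙∙∙∙∙⊞
?∙⊞⊚∙∙⊞
?⊞⊞∙∙∙?
?⊞⊞⊞⊞⊞?
???????

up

?⊞⊞∙∙∙⊞
?⊞⊞⊕∙∙⊞
?∙⊞∙∙∙⊞
?∙∙⊚∙∙⊞
?∙⊞∙∙∙⊞
?⊞⊞∙∙∙?
?⊞⊞⊞⊞⊞?

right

⊞⊞∙∙∙⊞⊞
⊞⊞⊕∙∙⊞⊞
∙⊞∙∙∙⊞⊞
∙∙∙⊚∙⊞⊞
∙⊞∙∙∙⊞⊞
⊞⊞∙∙∙⊞?
⊞⊞⊞⊞⊞??

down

⊞⊞⊕∙∙⊞⊞
∙⊞∙∙∙⊞⊞
∙∙∙∙∙⊞⊞
∙⊞∙⊚∙⊞⊞
⊞⊞∙∙∙⊞?
⊞⊞⊞⊞⊞⊞?
???????

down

∙⊞∙∙∙⊞⊞
∙∙∙∙∙⊞⊞
∙⊞∙∙∙⊞⊞
⊞⊞∙⊚∙⊞?
⊞⊞⊞⊞⊞⊞?
?⊞⊞⊞⊞⊞?
???????

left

?∙⊞∙∙∙⊞
?∙∙∙∙∙⊞
?∙⊞∙∙∙⊞
?⊞⊞⊚∙∙⊞
?⊞⊞⊞⊞⊞⊞
?⊞⊞⊞⊞⊞⊞
???????

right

∙⊞∙∙∙⊞⊞
∙∙∙∙∙⊞⊞
∙⊞∙∙∙⊞⊞
⊞⊞∙⊚∙⊞?
⊞⊞⊞⊞⊞⊞?
⊞⊞⊞⊞⊞⊞?
???????

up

⊞⊞⊕∙∙⊞⊞
∙⊞∙∙∙⊞⊞
∙∙∙∙∙⊞⊞
∙⊞∙⊚∙⊞⊞
⊞⊞∙∙∙⊞?
⊞⊞⊞⊞⊞⊞?
⊞⊞⊞⊞⊞⊞?

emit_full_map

?⊞⊞∙⊞⊞?
?⊞⊞∙⊞⊞⊞
?⊞⊞∙⊞⊞⊞
⊞⊞∙∙∙⊞⊞
⊞⊞⊕∙∙⊞⊞
∙⊞∙∙∙⊞⊞
∙∙∙∙∙⊞⊞
∙⊞∙⊚∙⊞⊞
⊞⊞∙∙∙⊞?
⊞⊞⊞⊞⊞⊞?
⊞⊞⊞⊞⊞⊞?

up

⊞⊞∙∙∙⊞⊞
⊞⊞⊕∙∙⊞⊞
∙⊞∙∙∙⊞⊞
∙∙∙⊚∙⊞⊞
∙⊞∙∙∙⊞⊞
⊞⊞∙∙∙⊞?
⊞⊞⊞⊞⊞⊞?

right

⊞∙∙∙⊞⊞?
⊞⊕∙∙⊞⊞?
⊞∙∙∙⊞⊞?
∙∙∙⊚⊞⊞?
⊞∙∙∙⊞⊞?
⊞∙∙∙⊞⊞?
⊞⊞⊞⊞⊞??

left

⊞⊞∙∙∙⊞⊞
⊞⊞⊕∙∙⊞⊞
∙⊞∙∙∙⊞⊞
∙∙∙⊚∙⊞⊞
∙⊞∙∙∙⊞⊞
⊞⊞∙∙∙⊞⊞
⊞⊞⊞⊞⊞⊞?

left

?⊞⊞∙∙∙⊞
?⊞⊞⊕∙∙⊞
?∙⊞∙∙∙⊞
?∙∙⊚∙∙⊞
?∙⊞∙∙∙⊞
?⊞⊞∙∙∙⊞
?⊞⊞⊞⊞⊞⊞

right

⊞⊞∙∙∙⊞⊞
⊞⊞⊕∙∙⊞⊞
∙⊞∙∙∙⊞⊞
∙∙∙⊚∙⊞⊞
∙⊞∙∙∙⊞⊞
⊞⊞∙∙∙⊞⊞
⊞⊞⊞⊞⊞⊞?

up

?⊞⊞∙⊞⊞⊞
⊞⊞∙∙∙⊞⊞
⊞⊞⊕∙∙⊞⊞
∙⊞∙⊚∙⊞⊞
∙∙∙∙∙⊞⊞
∙⊞∙∙∙⊞⊞
⊞⊞∙∙∙⊞⊞


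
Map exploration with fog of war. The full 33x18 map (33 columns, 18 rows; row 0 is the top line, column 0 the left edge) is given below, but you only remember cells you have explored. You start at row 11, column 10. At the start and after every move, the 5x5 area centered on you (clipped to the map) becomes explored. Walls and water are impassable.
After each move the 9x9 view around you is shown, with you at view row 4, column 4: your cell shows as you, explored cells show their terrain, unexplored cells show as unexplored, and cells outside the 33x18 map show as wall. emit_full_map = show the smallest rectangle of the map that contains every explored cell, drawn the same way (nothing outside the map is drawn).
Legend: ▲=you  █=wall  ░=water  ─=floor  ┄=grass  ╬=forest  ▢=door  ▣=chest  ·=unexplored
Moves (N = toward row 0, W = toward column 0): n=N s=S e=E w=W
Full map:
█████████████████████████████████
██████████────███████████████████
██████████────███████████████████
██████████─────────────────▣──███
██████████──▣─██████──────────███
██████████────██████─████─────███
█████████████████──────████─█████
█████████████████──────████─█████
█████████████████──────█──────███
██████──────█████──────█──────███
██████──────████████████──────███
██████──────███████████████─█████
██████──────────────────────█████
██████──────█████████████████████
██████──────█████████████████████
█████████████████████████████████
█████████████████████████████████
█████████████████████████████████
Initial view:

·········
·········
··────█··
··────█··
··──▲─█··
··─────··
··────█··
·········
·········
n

·········
·········
··█████··
··────█··
··──▲─█··
··────█··
··─────··
··────█··
·········

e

·········
·········
·██████··
·────██··
·───▲██··
·────██··
·──────··
·────█···
·········

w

·········
·········
··██████·
··────██·
··──▲─██·
··────██·
··──────·
··────█··
·········

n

·········
·········
··█████··
··██████·
··──▲─██·
··────██·
··────██·
··──────·
··────█··

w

·········
·········
··██████·
··███████
··──▲──██
··─────██
··─────██
···──────
···────█·

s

·········
··██████·
··███████
··─────██
··──▲──██
··─────██
··───────
···────█·
·········

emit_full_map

██████·
███████
─────██
──▲──██
─────██
───────
·────█·

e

·········
·██████··
·███████·
·─────██·
·───▲─██·
·─────██·
·───────·
··────█··
·········

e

·········
██████···
███████··
─────██··
────▲██··
─────██··
───────··
·────█···
·········

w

·········
·██████··
·███████·
·─────██·
·───▲─██·
·─────██·
·───────·
··────█··
·········

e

·········
██████···
███████··
─────██··
────▲██··
─────██··
───────··
·────█···
·········


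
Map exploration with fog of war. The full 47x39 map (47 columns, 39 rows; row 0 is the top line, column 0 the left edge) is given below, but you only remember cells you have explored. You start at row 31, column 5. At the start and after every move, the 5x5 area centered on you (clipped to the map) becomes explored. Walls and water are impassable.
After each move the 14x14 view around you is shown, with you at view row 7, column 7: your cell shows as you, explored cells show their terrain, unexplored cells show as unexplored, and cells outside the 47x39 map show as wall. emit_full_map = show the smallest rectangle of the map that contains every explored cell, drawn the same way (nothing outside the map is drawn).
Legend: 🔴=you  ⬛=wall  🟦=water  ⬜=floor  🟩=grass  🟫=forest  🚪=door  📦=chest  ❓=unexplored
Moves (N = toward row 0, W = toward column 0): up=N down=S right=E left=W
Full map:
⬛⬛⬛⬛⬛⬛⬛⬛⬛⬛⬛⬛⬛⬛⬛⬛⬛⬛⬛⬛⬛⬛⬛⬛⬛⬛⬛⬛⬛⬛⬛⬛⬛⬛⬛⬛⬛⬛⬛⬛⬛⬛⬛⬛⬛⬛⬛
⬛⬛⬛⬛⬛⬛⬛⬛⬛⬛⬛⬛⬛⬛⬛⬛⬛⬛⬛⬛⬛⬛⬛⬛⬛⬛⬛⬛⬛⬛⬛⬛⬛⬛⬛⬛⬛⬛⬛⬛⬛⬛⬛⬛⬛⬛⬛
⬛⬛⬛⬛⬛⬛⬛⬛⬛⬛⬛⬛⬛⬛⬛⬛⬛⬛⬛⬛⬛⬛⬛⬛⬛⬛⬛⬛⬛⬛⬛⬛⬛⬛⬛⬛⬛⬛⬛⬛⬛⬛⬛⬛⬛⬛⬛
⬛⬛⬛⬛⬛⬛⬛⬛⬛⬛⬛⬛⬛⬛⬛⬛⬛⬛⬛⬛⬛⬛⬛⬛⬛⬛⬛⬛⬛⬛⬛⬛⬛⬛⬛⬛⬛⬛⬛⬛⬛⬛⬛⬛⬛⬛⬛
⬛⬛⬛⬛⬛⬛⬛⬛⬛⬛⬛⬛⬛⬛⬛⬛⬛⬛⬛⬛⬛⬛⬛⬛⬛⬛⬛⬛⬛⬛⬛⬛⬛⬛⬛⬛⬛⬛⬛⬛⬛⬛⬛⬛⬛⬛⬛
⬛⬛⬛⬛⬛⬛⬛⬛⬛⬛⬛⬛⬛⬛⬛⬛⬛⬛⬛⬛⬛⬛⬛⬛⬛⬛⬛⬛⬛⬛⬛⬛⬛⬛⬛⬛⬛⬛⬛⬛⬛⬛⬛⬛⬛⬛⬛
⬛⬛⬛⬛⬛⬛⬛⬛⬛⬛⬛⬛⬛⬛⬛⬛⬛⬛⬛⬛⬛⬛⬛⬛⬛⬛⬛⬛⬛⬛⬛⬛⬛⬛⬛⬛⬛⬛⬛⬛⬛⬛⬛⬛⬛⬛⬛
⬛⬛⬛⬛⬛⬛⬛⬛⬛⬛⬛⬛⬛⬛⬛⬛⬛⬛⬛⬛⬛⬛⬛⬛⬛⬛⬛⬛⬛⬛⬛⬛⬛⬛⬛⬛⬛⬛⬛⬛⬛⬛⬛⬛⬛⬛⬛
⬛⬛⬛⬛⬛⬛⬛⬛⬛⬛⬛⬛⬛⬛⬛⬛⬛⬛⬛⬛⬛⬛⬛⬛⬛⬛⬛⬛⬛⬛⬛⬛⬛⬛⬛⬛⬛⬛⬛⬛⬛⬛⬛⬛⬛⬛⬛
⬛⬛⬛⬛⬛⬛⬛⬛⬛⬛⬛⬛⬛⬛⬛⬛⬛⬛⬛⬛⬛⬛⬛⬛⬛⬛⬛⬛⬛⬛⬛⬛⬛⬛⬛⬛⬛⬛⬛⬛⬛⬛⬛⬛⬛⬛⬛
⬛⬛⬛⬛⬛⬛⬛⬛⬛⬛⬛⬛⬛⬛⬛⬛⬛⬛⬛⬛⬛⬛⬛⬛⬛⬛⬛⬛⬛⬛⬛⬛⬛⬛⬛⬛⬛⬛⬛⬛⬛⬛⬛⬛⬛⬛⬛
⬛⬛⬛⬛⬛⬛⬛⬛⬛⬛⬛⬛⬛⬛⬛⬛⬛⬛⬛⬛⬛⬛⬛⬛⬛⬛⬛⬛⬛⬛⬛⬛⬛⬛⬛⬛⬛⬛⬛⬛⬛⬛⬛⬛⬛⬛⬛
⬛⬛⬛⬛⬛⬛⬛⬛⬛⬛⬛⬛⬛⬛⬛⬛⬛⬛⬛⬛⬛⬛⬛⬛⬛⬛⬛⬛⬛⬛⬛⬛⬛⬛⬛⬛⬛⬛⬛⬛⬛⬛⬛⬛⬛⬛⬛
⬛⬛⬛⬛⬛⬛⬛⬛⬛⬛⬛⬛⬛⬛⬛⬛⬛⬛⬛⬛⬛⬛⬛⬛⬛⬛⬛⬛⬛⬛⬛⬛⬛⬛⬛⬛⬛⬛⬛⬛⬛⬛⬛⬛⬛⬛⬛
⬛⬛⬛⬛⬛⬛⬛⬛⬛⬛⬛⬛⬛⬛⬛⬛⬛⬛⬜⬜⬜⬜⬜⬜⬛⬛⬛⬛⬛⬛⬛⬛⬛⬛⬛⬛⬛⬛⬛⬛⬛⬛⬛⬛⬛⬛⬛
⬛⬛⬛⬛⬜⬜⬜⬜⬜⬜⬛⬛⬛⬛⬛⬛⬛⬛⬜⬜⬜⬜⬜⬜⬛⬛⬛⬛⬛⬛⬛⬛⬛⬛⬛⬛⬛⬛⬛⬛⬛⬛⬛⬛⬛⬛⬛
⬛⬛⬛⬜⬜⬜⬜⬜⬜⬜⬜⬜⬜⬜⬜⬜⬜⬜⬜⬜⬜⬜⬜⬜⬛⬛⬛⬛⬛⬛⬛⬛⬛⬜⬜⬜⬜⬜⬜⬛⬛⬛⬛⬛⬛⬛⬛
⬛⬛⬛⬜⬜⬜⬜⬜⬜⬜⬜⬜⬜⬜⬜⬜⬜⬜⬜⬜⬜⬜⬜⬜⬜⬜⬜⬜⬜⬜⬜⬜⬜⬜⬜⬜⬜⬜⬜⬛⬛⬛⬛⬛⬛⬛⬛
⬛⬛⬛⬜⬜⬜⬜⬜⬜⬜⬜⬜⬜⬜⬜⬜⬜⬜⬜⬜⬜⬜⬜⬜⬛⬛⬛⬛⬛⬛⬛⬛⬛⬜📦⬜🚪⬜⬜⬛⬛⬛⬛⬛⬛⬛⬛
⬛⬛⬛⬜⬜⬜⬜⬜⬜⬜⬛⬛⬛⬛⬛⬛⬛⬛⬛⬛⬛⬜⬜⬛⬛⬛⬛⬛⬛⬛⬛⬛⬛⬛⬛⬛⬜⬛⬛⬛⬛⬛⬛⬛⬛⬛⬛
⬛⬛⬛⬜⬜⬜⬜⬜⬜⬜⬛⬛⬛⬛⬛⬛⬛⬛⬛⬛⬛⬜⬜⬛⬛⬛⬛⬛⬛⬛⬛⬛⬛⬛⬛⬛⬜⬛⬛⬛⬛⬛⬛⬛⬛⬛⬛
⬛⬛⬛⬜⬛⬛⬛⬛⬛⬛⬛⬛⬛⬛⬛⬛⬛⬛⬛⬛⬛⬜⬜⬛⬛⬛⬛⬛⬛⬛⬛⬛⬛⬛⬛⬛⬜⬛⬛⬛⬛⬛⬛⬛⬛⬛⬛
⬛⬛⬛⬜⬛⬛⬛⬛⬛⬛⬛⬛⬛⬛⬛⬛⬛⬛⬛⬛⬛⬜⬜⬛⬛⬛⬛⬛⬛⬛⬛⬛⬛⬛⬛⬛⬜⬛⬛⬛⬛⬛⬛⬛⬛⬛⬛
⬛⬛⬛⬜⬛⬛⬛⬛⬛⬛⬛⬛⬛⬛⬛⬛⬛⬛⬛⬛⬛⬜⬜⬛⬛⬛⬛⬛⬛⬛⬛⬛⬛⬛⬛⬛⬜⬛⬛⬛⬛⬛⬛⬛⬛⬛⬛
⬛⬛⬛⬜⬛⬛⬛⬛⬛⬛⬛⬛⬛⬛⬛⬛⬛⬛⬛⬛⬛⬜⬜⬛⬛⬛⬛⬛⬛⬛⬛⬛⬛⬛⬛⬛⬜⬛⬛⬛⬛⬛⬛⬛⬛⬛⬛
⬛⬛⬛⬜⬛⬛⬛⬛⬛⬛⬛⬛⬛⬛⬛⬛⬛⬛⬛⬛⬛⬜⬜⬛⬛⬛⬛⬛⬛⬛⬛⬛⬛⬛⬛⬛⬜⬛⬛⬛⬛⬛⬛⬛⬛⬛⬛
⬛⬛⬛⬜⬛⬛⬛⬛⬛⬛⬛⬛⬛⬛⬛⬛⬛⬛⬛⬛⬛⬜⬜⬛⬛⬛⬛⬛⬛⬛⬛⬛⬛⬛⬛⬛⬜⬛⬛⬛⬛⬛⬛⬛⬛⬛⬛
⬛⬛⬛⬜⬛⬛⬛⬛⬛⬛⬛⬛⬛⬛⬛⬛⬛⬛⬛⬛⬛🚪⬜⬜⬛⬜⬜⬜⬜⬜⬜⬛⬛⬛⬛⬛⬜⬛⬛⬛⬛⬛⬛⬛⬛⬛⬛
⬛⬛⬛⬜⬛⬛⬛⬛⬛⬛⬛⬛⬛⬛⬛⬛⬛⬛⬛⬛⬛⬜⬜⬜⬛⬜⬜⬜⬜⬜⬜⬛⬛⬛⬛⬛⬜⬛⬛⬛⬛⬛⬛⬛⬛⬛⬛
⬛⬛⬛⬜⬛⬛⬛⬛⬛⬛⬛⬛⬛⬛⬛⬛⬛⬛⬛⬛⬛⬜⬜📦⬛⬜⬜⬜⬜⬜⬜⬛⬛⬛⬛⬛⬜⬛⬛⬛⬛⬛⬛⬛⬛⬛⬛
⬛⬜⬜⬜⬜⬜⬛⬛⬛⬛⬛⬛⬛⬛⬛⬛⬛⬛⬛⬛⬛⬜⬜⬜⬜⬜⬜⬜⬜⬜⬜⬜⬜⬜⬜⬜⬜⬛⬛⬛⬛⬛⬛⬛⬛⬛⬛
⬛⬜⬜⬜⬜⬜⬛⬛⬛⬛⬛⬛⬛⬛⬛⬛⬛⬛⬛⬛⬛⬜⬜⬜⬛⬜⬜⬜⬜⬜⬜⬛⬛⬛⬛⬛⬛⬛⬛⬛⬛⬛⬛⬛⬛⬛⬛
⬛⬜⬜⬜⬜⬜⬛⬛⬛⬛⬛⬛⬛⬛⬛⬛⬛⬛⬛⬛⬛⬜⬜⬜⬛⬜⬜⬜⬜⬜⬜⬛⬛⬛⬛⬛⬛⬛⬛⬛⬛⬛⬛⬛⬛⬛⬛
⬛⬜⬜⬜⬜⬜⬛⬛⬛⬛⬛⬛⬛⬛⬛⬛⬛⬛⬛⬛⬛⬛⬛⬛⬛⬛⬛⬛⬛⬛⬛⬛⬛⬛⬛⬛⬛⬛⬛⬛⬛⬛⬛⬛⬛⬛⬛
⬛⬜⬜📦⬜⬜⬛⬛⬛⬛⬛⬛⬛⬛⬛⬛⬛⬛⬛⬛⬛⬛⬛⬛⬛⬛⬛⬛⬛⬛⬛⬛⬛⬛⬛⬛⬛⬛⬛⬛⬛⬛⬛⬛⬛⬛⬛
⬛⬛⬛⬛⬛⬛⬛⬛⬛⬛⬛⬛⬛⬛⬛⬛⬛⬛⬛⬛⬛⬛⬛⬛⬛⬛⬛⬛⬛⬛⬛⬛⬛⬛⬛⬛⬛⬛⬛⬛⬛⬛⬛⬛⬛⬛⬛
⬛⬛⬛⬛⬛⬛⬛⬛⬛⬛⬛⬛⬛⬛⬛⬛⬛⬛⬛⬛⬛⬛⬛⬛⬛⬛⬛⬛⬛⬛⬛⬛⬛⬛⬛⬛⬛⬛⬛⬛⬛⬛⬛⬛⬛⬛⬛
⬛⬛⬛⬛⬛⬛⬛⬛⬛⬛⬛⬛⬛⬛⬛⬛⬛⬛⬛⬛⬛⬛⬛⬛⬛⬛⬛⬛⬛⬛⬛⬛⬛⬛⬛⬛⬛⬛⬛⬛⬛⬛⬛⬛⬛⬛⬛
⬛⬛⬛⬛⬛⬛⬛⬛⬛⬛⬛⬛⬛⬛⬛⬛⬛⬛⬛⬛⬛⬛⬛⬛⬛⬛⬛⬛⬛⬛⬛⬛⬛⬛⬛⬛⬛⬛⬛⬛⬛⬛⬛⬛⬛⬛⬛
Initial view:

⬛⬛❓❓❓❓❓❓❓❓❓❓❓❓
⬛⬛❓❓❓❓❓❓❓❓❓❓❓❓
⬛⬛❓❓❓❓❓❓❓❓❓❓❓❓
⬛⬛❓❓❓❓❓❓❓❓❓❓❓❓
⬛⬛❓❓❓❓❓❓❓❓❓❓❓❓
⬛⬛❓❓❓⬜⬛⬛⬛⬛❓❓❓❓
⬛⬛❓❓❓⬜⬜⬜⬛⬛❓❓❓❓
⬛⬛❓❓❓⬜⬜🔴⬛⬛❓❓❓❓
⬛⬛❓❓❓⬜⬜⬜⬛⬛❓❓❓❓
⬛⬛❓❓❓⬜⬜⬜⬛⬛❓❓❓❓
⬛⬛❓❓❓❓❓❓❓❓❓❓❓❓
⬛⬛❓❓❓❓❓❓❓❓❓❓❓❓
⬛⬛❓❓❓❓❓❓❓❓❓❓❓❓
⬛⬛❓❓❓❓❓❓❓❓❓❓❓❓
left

⬛⬛⬛❓❓❓❓❓❓❓❓❓❓❓
⬛⬛⬛❓❓❓❓❓❓❓❓❓❓❓
⬛⬛⬛❓❓❓❓❓❓❓❓❓❓❓
⬛⬛⬛❓❓❓❓❓❓❓❓❓❓❓
⬛⬛⬛❓❓❓❓❓❓❓❓❓❓❓
⬛⬛⬛❓❓⬛⬜⬛⬛⬛⬛❓❓❓
⬛⬛⬛❓❓⬜⬜⬜⬜⬛⬛❓❓❓
⬛⬛⬛❓❓⬜⬜🔴⬜⬛⬛❓❓❓
⬛⬛⬛❓❓⬜⬜⬜⬜⬛⬛❓❓❓
⬛⬛⬛❓❓⬜⬜⬜⬜⬛⬛❓❓❓
⬛⬛⬛❓❓❓❓❓❓❓❓❓❓❓
⬛⬛⬛❓❓❓❓❓❓❓❓❓❓❓
⬛⬛⬛❓❓❓❓❓❓❓❓❓❓❓
⬛⬛⬛❓❓❓❓❓❓❓❓❓❓❓

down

⬛⬛⬛❓❓❓❓❓❓❓❓❓❓❓
⬛⬛⬛❓❓❓❓❓❓❓❓❓❓❓
⬛⬛⬛❓❓❓❓❓❓❓❓❓❓❓
⬛⬛⬛❓❓❓❓❓❓❓❓❓❓❓
⬛⬛⬛❓❓⬛⬜⬛⬛⬛⬛❓❓❓
⬛⬛⬛❓❓⬜⬜⬜⬜⬛⬛❓❓❓
⬛⬛⬛❓❓⬜⬜⬜⬜⬛⬛❓❓❓
⬛⬛⬛❓❓⬜⬜🔴⬜⬛⬛❓❓❓
⬛⬛⬛❓❓⬜⬜⬜⬜⬛⬛❓❓❓
⬛⬛⬛❓❓⬜📦⬜⬜⬛❓❓❓❓
⬛⬛⬛❓❓❓❓❓❓❓❓❓❓❓
⬛⬛⬛❓❓❓❓❓❓❓❓❓❓❓
⬛⬛⬛❓❓❓❓❓❓❓❓❓❓❓
⬛⬛⬛❓❓❓❓❓❓❓❓❓❓❓

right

⬛⬛❓❓❓❓❓❓❓❓❓❓❓❓
⬛⬛❓❓❓❓❓❓❓❓❓❓❓❓
⬛⬛❓❓❓❓❓❓❓❓❓❓❓❓
⬛⬛❓❓❓❓❓❓❓❓❓❓❓❓
⬛⬛❓❓⬛⬜⬛⬛⬛⬛❓❓❓❓
⬛⬛❓❓⬜⬜⬜⬜⬛⬛❓❓❓❓
⬛⬛❓❓⬜⬜⬜⬜⬛⬛❓❓❓❓
⬛⬛❓❓⬜⬜⬜🔴⬛⬛❓❓❓❓
⬛⬛❓❓⬜⬜⬜⬜⬛⬛❓❓❓❓
⬛⬛❓❓⬜📦⬜⬜⬛⬛❓❓❓❓
⬛⬛❓❓❓❓❓❓❓❓❓❓❓❓
⬛⬛❓❓❓❓❓❓❓❓❓❓❓❓
⬛⬛❓❓❓❓❓❓❓❓❓❓❓❓
⬛⬛❓❓❓❓❓❓❓❓❓❓❓❓

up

⬛⬛❓❓❓❓❓❓❓❓❓❓❓❓
⬛⬛❓❓❓❓❓❓❓❓❓❓❓❓
⬛⬛❓❓❓❓❓❓❓❓❓❓❓❓
⬛⬛❓❓❓❓❓❓❓❓❓❓❓❓
⬛⬛❓❓❓❓❓❓❓❓❓❓❓❓
⬛⬛❓❓⬛⬜⬛⬛⬛⬛❓❓❓❓
⬛⬛❓❓⬜⬜⬜⬜⬛⬛❓❓❓❓
⬛⬛❓❓⬜⬜⬜🔴⬛⬛❓❓❓❓
⬛⬛❓❓⬜⬜⬜⬜⬛⬛❓❓❓❓
⬛⬛❓❓⬜⬜⬜⬜⬛⬛❓❓❓❓
⬛⬛❓❓⬜📦⬜⬜⬛⬛❓❓❓❓
⬛⬛❓❓❓❓❓❓❓❓❓❓❓❓
⬛⬛❓❓❓❓❓❓❓❓❓❓❓❓
⬛⬛❓❓❓❓❓❓❓❓❓❓❓❓

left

⬛⬛⬛❓❓❓❓❓❓❓❓❓❓❓
⬛⬛⬛❓❓❓❓❓❓❓❓❓❓❓
⬛⬛⬛❓❓❓❓❓❓❓❓❓❓❓
⬛⬛⬛❓❓❓❓❓❓❓❓❓❓❓
⬛⬛⬛❓❓❓❓❓❓❓❓❓❓❓
⬛⬛⬛❓❓⬛⬜⬛⬛⬛⬛❓❓❓
⬛⬛⬛❓❓⬜⬜⬜⬜⬛⬛❓❓❓
⬛⬛⬛❓❓⬜⬜🔴⬜⬛⬛❓❓❓
⬛⬛⬛❓❓⬜⬜⬜⬜⬛⬛❓❓❓
⬛⬛⬛❓❓⬜⬜⬜⬜⬛⬛❓❓❓
⬛⬛⬛❓❓⬜📦⬜⬜⬛⬛❓❓❓
⬛⬛⬛❓❓❓❓❓❓❓❓❓❓❓
⬛⬛⬛❓❓❓❓❓❓❓❓❓❓❓
⬛⬛⬛❓❓❓❓❓❓❓❓❓❓❓

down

⬛⬛⬛❓❓❓❓❓❓❓❓❓❓❓
⬛⬛⬛❓❓❓❓❓❓❓❓❓❓❓
⬛⬛⬛❓❓❓❓❓❓❓❓❓❓❓
⬛⬛⬛❓❓❓❓❓❓❓❓❓❓❓
⬛⬛⬛❓❓⬛⬜⬛⬛⬛⬛❓❓❓
⬛⬛⬛❓❓⬜⬜⬜⬜⬛⬛❓❓❓
⬛⬛⬛❓❓⬜⬜⬜⬜⬛⬛❓❓❓
⬛⬛⬛❓❓⬜⬜🔴⬜⬛⬛❓❓❓
⬛⬛⬛❓❓⬜⬜⬜⬜⬛⬛❓❓❓
⬛⬛⬛❓❓⬜📦⬜⬜⬛⬛❓❓❓
⬛⬛⬛❓❓❓❓❓❓❓❓❓❓❓
⬛⬛⬛❓❓❓❓❓❓❓❓❓❓❓
⬛⬛⬛❓❓❓❓❓❓❓❓❓❓❓
⬛⬛⬛❓❓❓❓❓❓❓❓❓❓❓

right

⬛⬛❓❓❓❓❓❓❓❓❓❓❓❓
⬛⬛❓❓❓❓❓❓❓❓❓❓❓❓
⬛⬛❓❓❓❓❓❓❓❓❓❓❓❓
⬛⬛❓❓❓❓❓❓❓❓❓❓❓❓
⬛⬛❓❓⬛⬜⬛⬛⬛⬛❓❓❓❓
⬛⬛❓❓⬜⬜⬜⬜⬛⬛❓❓❓❓
⬛⬛❓❓⬜⬜⬜⬜⬛⬛❓❓❓❓
⬛⬛❓❓⬜⬜⬜🔴⬛⬛❓❓❓❓
⬛⬛❓❓⬜⬜⬜⬜⬛⬛❓❓❓❓
⬛⬛❓❓⬜📦⬜⬜⬛⬛❓❓❓❓
⬛⬛❓❓❓❓❓❓❓❓❓❓❓❓
⬛⬛❓❓❓❓❓❓❓❓❓❓❓❓
⬛⬛❓❓❓❓❓❓❓❓❓❓❓❓
⬛⬛❓❓❓❓❓❓❓❓❓❓❓❓

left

⬛⬛⬛❓❓❓❓❓❓❓❓❓❓❓
⬛⬛⬛❓❓❓❓❓❓❓❓❓❓❓
⬛⬛⬛❓❓❓❓❓❓❓❓❓❓❓
⬛⬛⬛❓❓❓❓❓❓❓❓❓❓❓
⬛⬛⬛❓❓⬛⬜⬛⬛⬛⬛❓❓❓
⬛⬛⬛❓❓⬜⬜⬜⬜⬛⬛❓❓❓
⬛⬛⬛❓❓⬜⬜⬜⬜⬛⬛❓❓❓
⬛⬛⬛❓❓⬜⬜🔴⬜⬛⬛❓❓❓
⬛⬛⬛❓❓⬜⬜⬜⬜⬛⬛❓❓❓
⬛⬛⬛❓❓⬜📦⬜⬜⬛⬛❓❓❓
⬛⬛⬛❓❓❓❓❓❓❓❓❓❓❓
⬛⬛⬛❓❓❓❓❓❓❓❓❓❓❓
⬛⬛⬛❓❓❓❓❓❓❓❓❓❓❓
⬛⬛⬛❓❓❓❓❓❓❓❓❓❓❓
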